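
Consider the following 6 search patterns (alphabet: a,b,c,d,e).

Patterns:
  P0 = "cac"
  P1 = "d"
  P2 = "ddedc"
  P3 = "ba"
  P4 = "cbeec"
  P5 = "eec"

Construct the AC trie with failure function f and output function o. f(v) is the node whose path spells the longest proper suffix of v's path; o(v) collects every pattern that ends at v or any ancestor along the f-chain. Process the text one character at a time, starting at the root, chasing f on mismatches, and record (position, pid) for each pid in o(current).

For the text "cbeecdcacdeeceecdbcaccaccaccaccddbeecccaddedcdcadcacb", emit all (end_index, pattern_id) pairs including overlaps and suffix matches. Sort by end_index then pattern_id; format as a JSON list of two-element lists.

Construct AC machine:
Trie nodes:
  0='ε' goto b→9 c→1 d→4 e→15
  1='c' goto a→2 b→11
  2='ca' goto c→3
  3='cac' goto ·  [P0 ends]
  4='d' goto d→5  [P1 ends]
  5='dd' goto e→6
  6='dde' goto d→7
  7='dded' goto c→8
  8='ddedc' goto ·  [P2 ends]
  9='b' goto a→10
  10='ba' goto ·  [P3 ends]
  11='cb' goto e→12
  12='cbe' goto e→13
  13='cbee' goto c→14
  14='cbeec' goto ·  [P4 ends]
  15='e' goto e→16
  16='ee' goto c→17
  17='eec' goto ·  [P5 ends]

Failure links (BFS by depth):
  n1('c'): parent n0 fail=0; on 'c' 0 → fail=0;  out ∅∪∅=∅
  n4('d'): parent n0 fail=0; on 'd' 0 → fail=0;  out {1}∪∅={1}
  n9('b'): parent n0 fail=0; on 'b' 0 → fail=0;  out ∅∪∅=∅
  n15('e'): parent n0 fail=0; on 'e' 0 → fail=0;  out ∅∪∅=∅
  n2('ca'): parent n1 fail=0; on 'a' 0 → fail=0;  out ∅∪∅=∅
  n5('dd'): parent n4 fail=0; on 'd' 0 → fail=4;  out ∅∪{1}={1}
  n10('ba'): parent n9 fail=0; on 'a' 0 → fail=0;  out {3}∪∅={3}
  n11('cb'): parent n1 fail=0; on 'b' 0 → fail=9;  out ∅∪∅=∅
  n16('ee'): parent n15 fail=0; on 'e' 0 → fail=15;  out ∅∪∅=∅
  n3('cac'): parent n2 fail=0; on 'c' 0 → fail=1;  out {0}∪∅={0}
  n6('dde'): parent n5 fail=4; on 'e' 4→0 → fail=15;  out ∅∪∅=∅
  n12('cbe'): parent n11 fail=9; on 'e' 9→0 → fail=15;  out ∅∪∅=∅
  n17('eec'): parent n16 fail=15; on 'c' 15→0 → fail=1;  out {5}∪∅={5}
  n7('dded'): parent n6 fail=15; on 'd' 15→0 → fail=4;  out ∅∪{1}={1}
  n13('cbee'): parent n12 fail=15; on 'e' 15 → fail=16;  out ∅∪∅=∅
  n8('ddedc'): parent n7 fail=4; on 'c' 4→0 → fail=1;  out {2}∪∅={2}
  n14('cbeec'): parent n13 fail=16; on 'c' 16 → fail=17;  out {4}∪{5}={4,5}

Run:
pos 0 'c': at 1
pos 1 'b': at 11
pos 2 'e': at 12
pos 3 'e': at 13
pos 4 'c': at 14  ** P4@[0:4],P5@[2:4]
pos 5 'd': at 4 (fail-walked)  ** P1@[5:5]
pos 6 'c': at 1 (fail-walked)
pos 7 'a': at 2
pos 8 'c': at 3  ** P0@[6:8]
pos 9 'd': at 4 (fail-walked)  ** P1@[9:9]
pos 10 'e': at 15 (fail-walked)
pos 11 'e': at 16
pos 12 'c': at 17  ** P5@[10:12]
pos 13 'e': at 15 (fail-walked)
pos 14 'e': at 16
pos 15 'c': at 17  ** P5@[13:15]
pos 16 'd': at 4 (fail-walked)  ** P1@[16:16]
pos 17 'b': at 9 (fail-walked)
pos 18 'c': at 1 (fail-walked)
pos 19 'a': at 2
pos 20 'c': at 3  ** P0@[18:20]
pos 21 'c': at 1 (fail-walked)
pos 22 'a': at 2
pos 23 'c': at 3  ** P0@[21:23]
pos 24 'c': at 1 (fail-walked)
pos 25 'a': at 2
pos 26 'c': at 3  ** P0@[24:26]
pos 27 'c': at 1 (fail-walked)
pos 28 'a': at 2
pos 29 'c': at 3  ** P0@[27:29]
pos 30 'c': at 1 (fail-walked)
pos 31 'd': at 4 (fail-walked)  ** P1@[31:31]
pos 32 'd': at 5  ** P1@[32:32]
pos 33 'b': at 9 (fail-walked)
pos 34 'e': at 15 (fail-walked)
pos 35 'e': at 16
pos 36 'c': at 17  ** P5@[34:36]
pos 37 'c': at 1 (fail-walked)
pos 38 'c': at 1 (fail-walked)
pos 39 'a': at 2
pos 40 'd': at 4 (fail-walked)  ** P1@[40:40]
pos 41 'd': at 5  ** P1@[41:41]
pos 42 'e': at 6
pos 43 'd': at 7  ** P1@[43:43]
pos 44 'c': at 8  ** P2@[40:44]
pos 45 'd': at 4 (fail-walked)  ** P1@[45:45]
pos 46 'c': at 1 (fail-walked)
pos 47 'a': at 2
pos 48 'd': at 4 (fail-walked)  ** P1@[48:48]
pos 49 'c': at 1 (fail-walked)
pos 50 'a': at 2
pos 51 'c': at 3  ** P0@[49:51]
pos 52 'b': at 11 (fail-walked)

All matches (sorted): [[4,4],[4,5],[5,1],[8,0],[9,1],[12,5],[15,5],[16,1],[20,0],[23,0],[26,0],[29,0],[31,1],[32,1],[36,5],[40,1],[41,1],[43,1],[44,2],[45,1],[48,1],[51,0]]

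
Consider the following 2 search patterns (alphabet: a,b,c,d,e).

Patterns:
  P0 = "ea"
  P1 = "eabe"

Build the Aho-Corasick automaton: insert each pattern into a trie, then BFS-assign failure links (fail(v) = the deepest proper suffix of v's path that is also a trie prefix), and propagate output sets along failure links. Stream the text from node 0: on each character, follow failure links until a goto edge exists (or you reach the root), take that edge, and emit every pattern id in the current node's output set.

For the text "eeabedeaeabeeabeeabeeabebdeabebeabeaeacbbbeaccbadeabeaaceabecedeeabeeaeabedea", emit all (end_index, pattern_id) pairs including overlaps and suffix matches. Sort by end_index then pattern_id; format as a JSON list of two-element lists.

Build:
Trie (insert patterns):
  0='ε' goto e→1
  1='e' goto a→2
  2='ea' goto b→3  [P0 ends]
  3='eab' goto e→4
  4='eabe' goto ·  [P1 ends]

BFS fail/out derivation:
  fail(1) 'e': from fail(0)=0 chase 'e': 0 ⇒ 0;  out=∅∪out(0)=∅
  fail(2) 'ea': from fail(1)=0 chase 'a': 0 ⇒ 0;  out={0}∪out(0)={0}
  fail(3) 'eab': from fail(2)=0 chase 'b': 0 ⇒ 0;  out=∅∪out(0)=∅
  fail(4) 'eabe': from fail(3)=0 chase 'e': 0 ⇒ 1;  out={1}∪out(1)={1}

Run:
i=0 'e': node 0→1
i=1 'e': node 1→1 ·f
i=2 'a': node 1→2  → match P0@[1:2]
i=3 'b': node 2→3
i=4 'e': node 3→4  → match P1@[1:4]
i=5 'd': node 4→0 ·f
i=6 'e': node 0→1
i=7 'a': node 1→2  → match P0@[6:7]
i=8 'e': node 2→1 ·f
i=9 'a': node 1→2  → match P0@[8:9]
i=10 'b': node 2→3
i=11 'e': node 3→4  → match P1@[8:11]
i=12 'e': node 4→1 ·f
i=13 'a': node 1→2  → match P0@[12:13]
i=14 'b': node 2→3
i=15 'e': node 3→4  → match P1@[12:15]
i=16 'e': node 4→1 ·f
i=17 'a': node 1→2  → match P0@[16:17]
i=18 'b': node 2→3
i=19 'e': node 3→4  → match P1@[16:19]
i=20 'e': node 4→1 ·f
i=21 'a': node 1→2  → match P0@[20:21]
i=22 'b': node 2→3
i=23 'e': node 3→4  → match P1@[20:23]
i=24 'b': node 4→0 ·f
i=25 'd': node 0→0
i=26 'e': node 0→1
i=27 'a': node 1→2  → match P0@[26:27]
i=28 'b': node 2→3
i=29 'e': node 3→4  → match P1@[26:29]
i=30 'b': node 4→0 ·f
i=31 'e': node 0→1
i=32 'a': node 1→2  → match P0@[31:32]
i=33 'b': node 2→3
i=34 'e': node 3→4  → match P1@[31:34]
i=35 'a': node 4→2 ·f  → match P0@[34:35]
i=36 'e': node 2→1 ·f
i=37 'a': node 1→2  → match P0@[36:37]
i=38 'c': node 2→0 ·f
i=39 'b': node 0→0
i=40 'b': node 0→0
i=41 'b': node 0→0
i=42 'e': node 0→1
i=43 'a': node 1→2  → match P0@[42:43]
i=44 'c': node 2→0 ·f
i=45 'c': node 0→0
i=46 'b': node 0→0
i=47 'a': node 0→0
i=48 'd': node 0→0
i=49 'e': node 0→1
i=50 'a': node 1→2  → match P0@[49:50]
i=51 'b': node 2→3
i=52 'e': node 3→4  → match P1@[49:52]
i=53 'a': node 4→2 ·f  → match P0@[52:53]
i=54 'a': node 2→0 ·f
i=55 'c': node 0→0
i=56 'e': node 0→1
i=57 'a': node 1→2  → match P0@[56:57]
i=58 'b': node 2→3
i=59 'e': node 3→4  → match P1@[56:59]
i=60 'c': node 4→0 ·f
i=61 'e': node 0→1
i=62 'd': node 1→0 ·f
i=63 'e': node 0→1
i=64 'e': node 1→1 ·f
i=65 'a': node 1→2  → match P0@[64:65]
i=66 'b': node 2→3
i=67 'e': node 3→4  → match P1@[64:67]
i=68 'e': node 4→1 ·f
i=69 'a': node 1→2  → match P0@[68:69]
i=70 'e': node 2→1 ·f
i=71 'a': node 1→2  → match P0@[70:71]
i=72 'b': node 2→3
i=73 'e': node 3→4  → match P1@[70:73]
i=74 'd': node 4→0 ·f
i=75 'e': node 0→1
i=76 'a': node 1→2  → match P0@[75:76]

Result: [[2,0],[4,1],[7,0],[9,0],[11,1],[13,0],[15,1],[17,0],[19,1],[21,0],[23,1],[27,0],[29,1],[32,0],[34,1],[35,0],[37,0],[43,0],[50,0],[52,1],[53,0],[57,0],[59,1],[65,0],[67,1],[69,0],[71,0],[73,1],[76,0]]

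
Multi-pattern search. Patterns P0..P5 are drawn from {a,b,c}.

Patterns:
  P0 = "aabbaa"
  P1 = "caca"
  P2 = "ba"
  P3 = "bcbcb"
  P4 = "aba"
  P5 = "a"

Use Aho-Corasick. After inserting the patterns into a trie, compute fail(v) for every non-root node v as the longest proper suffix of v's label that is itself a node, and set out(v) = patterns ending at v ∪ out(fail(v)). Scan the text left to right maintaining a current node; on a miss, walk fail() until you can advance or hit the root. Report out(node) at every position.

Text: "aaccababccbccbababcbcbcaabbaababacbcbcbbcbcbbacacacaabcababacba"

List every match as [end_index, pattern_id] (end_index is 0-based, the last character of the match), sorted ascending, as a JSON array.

Build:
Trie (insert patterns):
  n0 'ε': a→1 b→11 c→7
  n1 'a': a→2 b→17  [P5 ends]
  n2 'aa': b→3
  n3 'aab': b→4
  n4 'aabb': a→5
  n5 'aabba': a→6
  n6 'aabbaa': ·  [P0 ends]
  n7 'c': a→8
  n8 'ca': c→9
  n9 'cac': a→10
  n10 'caca': ·  [P1 ends]
  n11 'b': a→12 c→13
  n12 'ba': ·  [P2 ends]
  n13 'bc': b→14
  n14 'bcb': c→15
  n15 'bcbc': b→16
  n16 'bcbcb': ·  [P3 ends]
  n17 'ab': a→18
  n18 'aba': ·  [P4 ends]

BFS fail/out derivation:
  n1('a'): parent n0 fail=0; on 'a' 0 → fail=0;  out {5}∪∅={5}
  n7('c'): parent n0 fail=0; on 'c' 0 → fail=0;  out ∅∪∅=∅
  n11('b'): parent n0 fail=0; on 'b' 0 → fail=0;  out ∅∪∅=∅
  n2('aa'): parent n1 fail=0; on 'a' 0 → fail=1;  out ∅∪{5}={5}
  n8('ca'): parent n7 fail=0; on 'a' 0 → fail=1;  out ∅∪{5}={5}
  n12('ba'): parent n11 fail=0; on 'a' 0 → fail=1;  out {2}∪{5}={2,5}
  n13('bc'): parent n11 fail=0; on 'c' 0 → fail=7;  out ∅∪∅=∅
  n17('ab'): parent n1 fail=0; on 'b' 0 → fail=11;  out ∅∪∅=∅
  n3('aab'): parent n2 fail=1; on 'b' 1 → fail=17;  out ∅∪∅=∅
  n9('cac'): parent n8 fail=1; on 'c' 1→0 → fail=7;  out ∅∪∅=∅
  n14('bcb'): parent n13 fail=7; on 'b' 7→0 → fail=11;  out ∅∪∅=∅
  n18('aba'): parent n17 fail=11; on 'a' 11 → fail=12;  out {4}∪{2,5}={2,4,5}
  n4('aabb'): parent n3 fail=17; on 'b' 17→11→0 → fail=11;  out ∅∪∅=∅
  n10('caca'): parent n9 fail=7; on 'a' 7 → fail=8;  out {1}∪{5}={1,5}
  n15('bcbc'): parent n14 fail=11; on 'c' 11 → fail=13;  out ∅∪∅=∅
  n5('aabba'): parent n4 fail=11; on 'a' 11 → fail=12;  out ∅∪{2,5}={2,5}
  n16('bcbcb'): parent n15 fail=13; on 'b' 13 → fail=14;  out {3}∪∅={3}
  n6('aabbaa'): parent n5 fail=12; on 'a' 12→1 → fail=2;  out {0}∪{5}={0,5}

Text stream:
i=0 'a': node 0→1  emit P5@[0:0]
i=1 'a': node 1→2  emit P5@[1:1]
i=2 'c': node 2→7 ·f
i=3 'c': node 7→7 ·f
i=4 'a': node 7→8  emit P5@[4:4]
i=5 'b': node 8→17 ·f
i=6 'a': node 17→18  emit P2@[5:6],P4@[4:6],P5@[6:6]
i=7 'b': node 18→17 ·f
i=8 'c': node 17→13 ·f
i=9 'c': node 13→7 ·f
i=10 'b': node 7→11 ·f
i=11 'c': node 11→13
i=12 'c': node 13→7 ·f
i=13 'b': node 7→11 ·f
i=14 'a': node 11→12  emit P2@[13:14],P5@[14:14]
i=15 'b': node 12→17 ·f
i=16 'a': node 17→18  emit P2@[15:16],P4@[14:16],P5@[16:16]
i=17 'b': node 18→17 ·f
i=18 'c': node 17→13 ·f
i=19 'b': node 13→14
i=20 'c': node 14→15
i=21 'b': node 15→16  emit P3@[17:21]
i=22 'c': node 16→15 ·f
i=23 'a': node 15→8 ·f  emit P5@[23:23]
i=24 'a': node 8→2 ·f  emit P5@[24:24]
i=25 'b': node 2→3
i=26 'b': node 3→4
i=27 'a': node 4→5  emit P2@[26:27],P5@[27:27]
i=28 'a': node 5→6  emit P0@[23:28],P5@[28:28]
i=29 'b': node 6→3 ·f
i=30 'a': node 3→18 ·f  emit P2@[29:30],P4@[28:30],P5@[30:30]
i=31 'b': node 18→17 ·f
i=32 'a': node 17→18  emit P2@[31:32],P4@[30:32],P5@[32:32]
i=33 'c': node 18→7 ·f
i=34 'b': node 7→11 ·f
i=35 'c': node 11→13
i=36 'b': node 13→14
i=37 'c': node 14→15
i=38 'b': node 15→16  emit P3@[34:38]
i=39 'b': node 16→11 ·f
i=40 'c': node 11→13
i=41 'b': node 13→14
i=42 'c': node 14→15
i=43 'b': node 15→16  emit P3@[39:43]
i=44 'b': node 16→11 ·f
i=45 'a': node 11→12  emit P2@[44:45],P5@[45:45]
i=46 'c': node 12→7 ·f
i=47 'a': node 7→8  emit P5@[47:47]
i=48 'c': node 8→9
i=49 'a': node 9→10  emit P1@[46:49],P5@[49:49]
i=50 'c': node 10→9 ·f
i=51 'a': node 9→10  emit P1@[48:51],P5@[51:51]
i=52 'a': node 10→2 ·f  emit P5@[52:52]
i=53 'b': node 2→3
i=54 'c': node 3→13 ·f
i=55 'a': node 13→8 ·f  emit P5@[55:55]
i=56 'b': node 8→17 ·f
i=57 'a': node 17→18  emit P2@[56:57],P4@[55:57],P5@[57:57]
i=58 'b': node 18→17 ·f
i=59 'a': node 17→18  emit P2@[58:59],P4@[57:59],P5@[59:59]
i=60 'c': node 18→7 ·f
i=61 'b': node 7→11 ·f
i=62 'a': node 11→12  emit P2@[61:62],P5@[62:62]

Result: [[0,5],[1,5],[4,5],[6,2],[6,4],[6,5],[14,2],[14,5],[16,2],[16,4],[16,5],[21,3],[23,5],[24,5],[27,2],[27,5],[28,0],[28,5],[30,2],[30,4],[30,5],[32,2],[32,4],[32,5],[38,3],[43,3],[45,2],[45,5],[47,5],[49,1],[49,5],[51,1],[51,5],[52,5],[55,5],[57,2],[57,4],[57,5],[59,2],[59,4],[59,5],[62,2],[62,5]]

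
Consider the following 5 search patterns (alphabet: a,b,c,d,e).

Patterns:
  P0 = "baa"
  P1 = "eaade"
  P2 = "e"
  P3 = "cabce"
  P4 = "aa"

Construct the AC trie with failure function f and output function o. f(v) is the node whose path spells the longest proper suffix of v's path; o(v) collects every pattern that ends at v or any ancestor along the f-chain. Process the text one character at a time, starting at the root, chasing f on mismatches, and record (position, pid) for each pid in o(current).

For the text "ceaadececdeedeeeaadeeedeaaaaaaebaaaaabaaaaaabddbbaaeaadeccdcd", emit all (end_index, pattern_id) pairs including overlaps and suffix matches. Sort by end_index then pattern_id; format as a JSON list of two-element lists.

Build automaton:
Trie (insert patterns):
  n0 'ε': a→14 b→1 c→9 e→4
  n1 'b': a→2
  n2 'ba': a→3
  n3 'baa': ·  ←P0
  n4 'e': a→5  ←P2
  n5 'ea': a→6
  n6 'eaa': d→7
  n7 'eaad': e→8
  n8 'eaade': ·  ←P1
  n9 'c': a→10
  n10 'ca': b→11
  n11 'cab': c→12
  n12 'cabc': e→13
  n13 'cabce': ·  ←P3
  n14 'a': a→15
  n15 'aa': ·  ←P4

BFS fail/out derivation:
  n1('b'): parent n0 fail=0; on 'b' 0 → fail=0;  out ∅∪∅=∅
  n4('e'): parent n0 fail=0; on 'e' 0 → fail=0;  out {2}∪∅={2}
  n9('c'): parent n0 fail=0; on 'c' 0 → fail=0;  out ∅∪∅=∅
  n14('a'): parent n0 fail=0; on 'a' 0 → fail=0;  out ∅∪∅=∅
  n2('ba'): parent n1 fail=0; on 'a' 0 → fail=14;  out ∅∪∅=∅
  n5('ea'): parent n4 fail=0; on 'a' 0 → fail=14;  out ∅∪∅=∅
  n10('ca'): parent n9 fail=0; on 'a' 0 → fail=14;  out ∅∪∅=∅
  n15('aa'): parent n14 fail=0; on 'a' 0 → fail=14;  out {4}∪∅={4}
  n3('baa'): parent n2 fail=14; on 'a' 14 → fail=15;  out {0}∪{4}={0,4}
  n6('eaa'): parent n5 fail=14; on 'a' 14 → fail=15;  out ∅∪{4}={4}
  n11('cab'): parent n10 fail=14; on 'b' 14→0 → fail=1;  out ∅∪∅=∅
  n7('eaad'): parent n6 fail=15; on 'd' 15→14→0 → fail=0;  out ∅∪∅=∅
  n12('cabc'): parent n11 fail=1; on 'c' 1→0 → fail=9;  out ∅∪∅=∅
  n8('eaade'): parent n7 fail=0; on 'e' 0 → fail=4;  out {1}∪{2}={1,2}
  n13('cabce'): parent n12 fail=9; on 'e' 9→0 → fail=4;  out {3}∪{2}={2,3}

Scan:
pos 0 'c': at 9
pos 1 'e': at 4 (via fail)  → match P2@[1:1]
pos 2 'a': at 5
pos 3 'a': at 6  → match P4@[2:3]
pos 4 'd': at 7
pos 5 'e': at 8  → match P1@[1:5],P2@[5:5]
pos 6 'c': at 9 (via fail)
pos 7 'e': at 4 (via fail)  → match P2@[7:7]
pos 8 'c': at 9 (via fail)
pos 9 'd': at 0 (via fail)
pos 10 'e': at 4  → match P2@[10:10]
pos 11 'e': at 4 (via fail)  → match P2@[11:11]
pos 12 'd': at 0 (via fail)
pos 13 'e': at 4  → match P2@[13:13]
pos 14 'e': at 4 (via fail)  → match P2@[14:14]
pos 15 'e': at 4 (via fail)  → match P2@[15:15]
pos 16 'a': at 5
pos 17 'a': at 6  → match P4@[16:17]
pos 18 'd': at 7
pos 19 'e': at 8  → match P1@[15:19],P2@[19:19]
pos 20 'e': at 4 (via fail)  → match P2@[20:20]
pos 21 'e': at 4 (via fail)  → match P2@[21:21]
pos 22 'd': at 0 (via fail)
pos 23 'e': at 4  → match P2@[23:23]
pos 24 'a': at 5
pos 25 'a': at 6  → match P4@[24:25]
pos 26 'a': at 15 (via fail)  → match P4@[25:26]
pos 27 'a': at 15 (via fail)  → match P4@[26:27]
pos 28 'a': at 15 (via fail)  → match P4@[27:28]
pos 29 'a': at 15 (via fail)  → match P4@[28:29]
pos 30 'e': at 4 (via fail)  → match P2@[30:30]
pos 31 'b': at 1 (via fail)
pos 32 'a': at 2
pos 33 'a': at 3  → match P0@[31:33],P4@[32:33]
pos 34 'a': at 15 (via fail)  → match P4@[33:34]
pos 35 'a': at 15 (via fail)  → match P4@[34:35]
pos 36 'a': at 15 (via fail)  → match P4@[35:36]
pos 37 'b': at 1 (via fail)
pos 38 'a': at 2
pos 39 'a': at 3  → match P0@[37:39],P4@[38:39]
pos 40 'a': at 15 (via fail)  → match P4@[39:40]
pos 41 'a': at 15 (via fail)  → match P4@[40:41]
pos 42 'a': at 15 (via fail)  → match P4@[41:42]
pos 43 'a': at 15 (via fail)  → match P4@[42:43]
pos 44 'b': at 1 (via fail)
pos 45 'd': at 0 (via fail)
pos 46 'd': at 0
pos 47 'b': at 1
pos 48 'b': at 1 (via fail)
pos 49 'a': at 2
pos 50 'a': at 3  → match P0@[48:50],P4@[49:50]
pos 51 'e': at 4 (via fail)  → match P2@[51:51]
pos 52 'a': at 5
pos 53 'a': at 6  → match P4@[52:53]
pos 54 'd': at 7
pos 55 'e': at 8  → match P1@[51:55],P2@[55:55]
pos 56 'c': at 9 (via fail)
pos 57 'c': at 9 (via fail)
pos 58 'd': at 0 (via fail)
pos 59 'c': at 9
pos 60 'd': at 0 (via fail)

All matches (sorted): [[1,2],[3,4],[5,1],[5,2],[7,2],[10,2],[11,2],[13,2],[14,2],[15,2],[17,4],[19,1],[19,2],[20,2],[21,2],[23,2],[25,4],[26,4],[27,4],[28,4],[29,4],[30,2],[33,0],[33,4],[34,4],[35,4],[36,4],[39,0],[39,4],[40,4],[41,4],[42,4],[43,4],[50,0],[50,4],[51,2],[53,4],[55,1],[55,2]]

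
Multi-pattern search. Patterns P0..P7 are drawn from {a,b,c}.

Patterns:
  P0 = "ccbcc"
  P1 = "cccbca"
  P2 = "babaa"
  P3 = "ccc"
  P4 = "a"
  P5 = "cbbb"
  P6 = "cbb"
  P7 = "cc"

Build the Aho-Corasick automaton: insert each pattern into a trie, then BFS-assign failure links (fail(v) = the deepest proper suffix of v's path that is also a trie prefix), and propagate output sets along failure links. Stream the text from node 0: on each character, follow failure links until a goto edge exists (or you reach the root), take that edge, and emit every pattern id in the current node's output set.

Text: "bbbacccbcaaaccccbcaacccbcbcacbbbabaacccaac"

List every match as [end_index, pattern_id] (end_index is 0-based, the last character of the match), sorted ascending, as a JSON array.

Build:
Trie nodes:
  n0 'ε': a→15 b→10 c→1
  n1 'c': b→16 c→2
  n2 'cc': b→3 c→6  ←P7
  n3 'ccb': c→4
  n4 'ccbc': c→5
  n5 'ccbcc': ·  ←P0
  n6 'ccc': b→7  ←P3
  n7 'cccb': c→8
  n8 'cccbc': a→9
  n9 'cccbca': ·  ←P1
  n10 'b': a→11
  n11 'ba': b→12
  n12 'bab': a→13
  n13 'baba': a→14
  n14 'babaa': ·  ←P2
  n15 'a': ·  ←P4
  n16 'cb': b→17
  n17 'cbb': b→18  ←P6
  n18 'cbbb': ·  ←P5

Failure links (BFS by depth):
  n1('c'): parent n0 fail=0; on 'c' 0 → fail=0;  out ∅∪∅=∅
  n10('b'): parent n0 fail=0; on 'b' 0 → fail=0;  out ∅∪∅=∅
  n15('a'): parent n0 fail=0; on 'a' 0 → fail=0;  out {4}∪∅={4}
  n2('cc'): parent n1 fail=0; on 'c' 0 → fail=1;  out {7}∪∅={7}
  n11('ba'): parent n10 fail=0; on 'a' 0 → fail=15;  out ∅∪{4}={4}
  n16('cb'): parent n1 fail=0; on 'b' 0 → fail=10;  out ∅∪∅=∅
  n3('ccb'): parent n2 fail=1; on 'b' 1 → fail=16;  out ∅∪∅=∅
  n6('ccc'): parent n2 fail=1; on 'c' 1 → fail=2;  out {3}∪{7}={3,7}
  n12('bab'): parent n11 fail=15; on 'b' 15→0 → fail=10;  out ∅∪∅=∅
  n17('cbb'): parent n16 fail=10; on 'b' 10→0 → fail=10;  out {6}∪∅={6}
  n4('ccbc'): parent n3 fail=16; on 'c' 16→10→0 → fail=1;  out ∅∪∅=∅
  n7('cccb'): parent n6 fail=2; on 'b' 2 → fail=3;  out ∅∪∅=∅
  n13('baba'): parent n12 fail=10; on 'a' 10 → fail=11;  out ∅∪{4}={4}
  n18('cbbb'): parent n17 fail=10; on 'b' 10→0 → fail=10;  out {5}∪∅={5}
  n5('ccbcc'): parent n4 fail=1; on 'c' 1 → fail=2;  out {0}∪{7}={0,7}
  n8('cccbc'): parent n7 fail=3; on 'c' 3 → fail=4;  out ∅∪∅=∅
  n14('babaa'): parent n13 fail=11; on 'a' 11→15→0 → fail=15;  out {2}∪{4}={2,4}
  n9('cccbca'): parent n8 fail=4; on 'a' 4→1→0 → fail=15;  out {1}∪{4}={1,4}

Text stream:
pos 0 'b': at 10
pos 1 'b': at 10 (via fail)
pos 2 'b': at 10 (via fail)
pos 3 'a': at 11  ** P4@[3:3]
pos 4 'c': at 1 (via fail)
pos 5 'c': at 2  ** P7@[4:5]
pos 6 'c': at 6  ** P3@[4:6],P7@[5:6]
pos 7 'b': at 7
pos 8 'c': at 8
pos 9 'a': at 9  ** P1@[4:9],P4@[9:9]
pos 10 'a': at 15 (via fail)  ** P4@[10:10]
pos 11 'a': at 15 (via fail)  ** P4@[11:11]
pos 12 'c': at 1 (via fail)
pos 13 'c': at 2  ** P7@[12:13]
pos 14 'c': at 6  ** P3@[12:14],P7@[13:14]
pos 15 'c': at 6 (via fail)  ** P3@[13:15],P7@[14:15]
pos 16 'b': at 7
pos 17 'c': at 8
pos 18 'a': at 9  ** P1@[13:18],P4@[18:18]
pos 19 'a': at 15 (via fail)  ** P4@[19:19]
pos 20 'c': at 1 (via fail)
pos 21 'c': at 2  ** P7@[20:21]
pos 22 'c': at 6  ** P3@[20:22],P7@[21:22]
pos 23 'b': at 7
pos 24 'c': at 8
pos 25 'b': at 16 (via fail)
pos 26 'c': at 1 (via fail)
pos 27 'a': at 15 (via fail)  ** P4@[27:27]
pos 28 'c': at 1 (via fail)
pos 29 'b': at 16
pos 30 'b': at 17  ** P6@[28:30]
pos 31 'b': at 18  ** P5@[28:31]
pos 32 'a': at 11 (via fail)  ** P4@[32:32]
pos 33 'b': at 12
pos 34 'a': at 13  ** P4@[34:34]
pos 35 'a': at 14  ** P2@[31:35],P4@[35:35]
pos 36 'c': at 1 (via fail)
pos 37 'c': at 2  ** P7@[36:37]
pos 38 'c': at 6  ** P3@[36:38],P7@[37:38]
pos 39 'a': at 15 (via fail)  ** P4@[39:39]
pos 40 'a': at 15 (via fail)  ** P4@[40:40]
pos 41 'c': at 1 (via fail)

Matches: [[3,4],[5,7],[6,3],[6,7],[9,1],[9,4],[10,4],[11,4],[13,7],[14,3],[14,7],[15,3],[15,7],[18,1],[18,4],[19,4],[21,7],[22,3],[22,7],[27,4],[30,6],[31,5],[32,4],[34,4],[35,2],[35,4],[37,7],[38,3],[38,7],[39,4],[40,4]]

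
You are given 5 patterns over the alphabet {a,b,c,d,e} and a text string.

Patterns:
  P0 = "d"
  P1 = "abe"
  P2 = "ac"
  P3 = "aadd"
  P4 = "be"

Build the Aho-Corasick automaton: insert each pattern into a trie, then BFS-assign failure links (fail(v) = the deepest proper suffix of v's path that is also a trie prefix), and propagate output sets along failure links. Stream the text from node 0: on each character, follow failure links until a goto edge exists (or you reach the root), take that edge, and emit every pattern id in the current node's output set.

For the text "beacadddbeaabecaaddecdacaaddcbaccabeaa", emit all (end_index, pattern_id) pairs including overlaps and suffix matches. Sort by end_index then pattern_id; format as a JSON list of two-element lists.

Build automaton:
Trie (insert patterns):
  0='ε' goto a→2 b→9 d→1
  1='d' goto ·  ←P0
  2='a' goto a→6 b→3 c→5
  3='ab' goto e→4
  4='abe' goto ·  ←P1
  5='ac' goto ·  ←P2
  6='aa' goto d→7
  7='aad' goto d→8
  8='aadd' goto ·  ←P3
  9='b' goto e→10
  10='be' goto ·  ←P4

Failure links (BFS by depth):
  fail(1) 'd': from fail(0)=0 chase 'd': 0 ⇒ 0;  out={0}∪out(0)={0}
  fail(2) 'a': from fail(0)=0 chase 'a': 0 ⇒ 0;  out=∅∪out(0)=∅
  fail(9) 'b': from fail(0)=0 chase 'b': 0 ⇒ 0;  out=∅∪out(0)=∅
  fail(3) 'ab': from fail(2)=0 chase 'b': 0 ⇒ 9;  out=∅∪out(9)=∅
  fail(5) 'ac': from fail(2)=0 chase 'c': 0 ⇒ 0;  out={2}∪out(0)={2}
  fail(6) 'aa': from fail(2)=0 chase 'a': 0 ⇒ 2;  out=∅∪out(2)=∅
  fail(10) 'be': from fail(9)=0 chase 'e': 0 ⇒ 0;  out={4}∪out(0)={4}
  fail(4) 'abe': from fail(3)=9 chase 'e': 9 ⇒ 10;  out={1}∪out(10)={1,4}
  fail(7) 'aad': from fail(6)=2 chase 'd': 2→0 ⇒ 1;  out=∅∪out(1)={0}
  fail(8) 'aadd': from fail(7)=1 chase 'd': 1→0 ⇒ 1;  out={3}∪out(1)={0,3}

Text stream:
[0] read 'b'  n0⇒n9
[1] read 'e'  n9⇒n10  emit P4@[0:1]
[2] read 'a'  n10⇒n2 ·f
[3] read 'c'  n2⇒n5  emit P2@[2:3]
[4] read 'a'  n5⇒n2 ·f
[5] read 'd'  n2⇒n1 ·f  emit P0@[5:5]
[6] read 'd'  n1⇒n1 ·f  emit P0@[6:6]
[7] read 'd'  n1⇒n1 ·f  emit P0@[7:7]
[8] read 'b'  n1⇒n9 ·f
[9] read 'e'  n9⇒n10  emit P4@[8:9]
[10] read 'a'  n10⇒n2 ·f
[11] read 'a'  n2⇒n6
[12] read 'b'  n6⇒n3 ·f
[13] read 'e'  n3⇒n4  emit P1@[11:13],P4@[12:13]
[14] read 'c'  n4⇒n0 ·f
[15] read 'a'  n0⇒n2
[16] read 'a'  n2⇒n6
[17] read 'd'  n6⇒n7  emit P0@[17:17]
[18] read 'd'  n7⇒n8  emit P0@[18:18],P3@[15:18]
[19] read 'e'  n8⇒n0 ·f
[20] read 'c'  n0⇒n0
[21] read 'd'  n0⇒n1  emit P0@[21:21]
[22] read 'a'  n1⇒n2 ·f
[23] read 'c'  n2⇒n5  emit P2@[22:23]
[24] read 'a'  n5⇒n2 ·f
[25] read 'a'  n2⇒n6
[26] read 'd'  n6⇒n7  emit P0@[26:26]
[27] read 'd'  n7⇒n8  emit P0@[27:27],P3@[24:27]
[28] read 'c'  n8⇒n0 ·f
[29] read 'b'  n0⇒n9
[30] read 'a'  n9⇒n2 ·f
[31] read 'c'  n2⇒n5  emit P2@[30:31]
[32] read 'c'  n5⇒n0 ·f
[33] read 'a'  n0⇒n2
[34] read 'b'  n2⇒n3
[35] read 'e'  n3⇒n4  emit P1@[33:35],P4@[34:35]
[36] read 'a'  n4⇒n2 ·f
[37] read 'a'  n2⇒n6

Matches: [[1,4],[3,2],[5,0],[6,0],[7,0],[9,4],[13,1],[13,4],[17,0],[18,0],[18,3],[21,0],[23,2],[26,0],[27,0],[27,3],[31,2],[35,1],[35,4]]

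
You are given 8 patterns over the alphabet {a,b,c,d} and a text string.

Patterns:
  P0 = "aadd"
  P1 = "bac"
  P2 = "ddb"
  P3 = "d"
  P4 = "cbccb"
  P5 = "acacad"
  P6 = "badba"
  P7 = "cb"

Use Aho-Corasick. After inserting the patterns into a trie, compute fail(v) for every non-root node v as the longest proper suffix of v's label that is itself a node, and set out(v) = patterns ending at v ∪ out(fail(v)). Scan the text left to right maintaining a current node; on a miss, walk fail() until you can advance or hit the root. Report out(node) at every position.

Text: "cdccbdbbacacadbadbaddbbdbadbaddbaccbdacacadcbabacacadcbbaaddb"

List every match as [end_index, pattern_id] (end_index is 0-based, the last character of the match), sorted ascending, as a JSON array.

Build:
Trie (insert patterns):
  n0 'ε': a→1 b→5 c→11 d→8
  n1 'a': a→2 c→16
  n2 'aa': d→3
  n3 'aad': d→4
  n4 'aadd': ·  [P0 ends]
  n5 'b': a→6
  n6 'ba': c→7 d→21
  n7 'bac': ·  [P1 ends]
  n8 'd': d→9  [P3 ends]
  n9 'dd': b→10
  n10 'ddb': ·  [P2 ends]
  n11 'c': b→12
  n12 'cb': c→13  [P7 ends]
  n13 'cbc': c→14
  n14 'cbcc': b→15
  n15 'cbccb': ·  [P4 ends]
  n16 'ac': a→17
  n17 'aca': c→18
  n18 'acac': a→19
  n19 'acaca': d→20
  n20 'acacad': ·  [P5 ends]
  n21 'bad': b→22
  n22 'badb': a→23
  n23 'badba': ·  [P6 ends]

Failure links (BFS by depth):
  fail(1) 'a': from fail(0)=0 chase 'a': 0 ⇒ 0;  out=∅∪out(0)=∅
  fail(5) 'b': from fail(0)=0 chase 'b': 0 ⇒ 0;  out=∅∪out(0)=∅
  fail(8) 'd': from fail(0)=0 chase 'd': 0 ⇒ 0;  out={3}∪out(0)={3}
  fail(11) 'c': from fail(0)=0 chase 'c': 0 ⇒ 0;  out=∅∪out(0)=∅
  fail(2) 'aa': from fail(1)=0 chase 'a': 0 ⇒ 1;  out=∅∪out(1)=∅
  fail(6) 'ba': from fail(5)=0 chase 'a': 0 ⇒ 1;  out=∅∪out(1)=∅
  fail(9) 'dd': from fail(8)=0 chase 'd': 0 ⇒ 8;  out=∅∪out(8)={3}
  fail(12) 'cb': from fail(11)=0 chase 'b': 0 ⇒ 5;  out={7}∪out(5)={7}
  fail(16) 'ac': from fail(1)=0 chase 'c': 0 ⇒ 11;  out=∅∪out(11)=∅
  fail(3) 'aad': from fail(2)=1 chase 'd': 1→0 ⇒ 8;  out=∅∪out(8)={3}
  fail(7) 'bac': from fail(6)=1 chase 'c': 1 ⇒ 16;  out={1}∪out(16)={1}
  fail(10) 'ddb': from fail(9)=8 chase 'b': 8→0 ⇒ 5;  out={2}∪out(5)={2}
  fail(13) 'cbc': from fail(12)=5 chase 'c': 5→0 ⇒ 11;  out=∅∪out(11)=∅
  fail(17) 'aca': from fail(16)=11 chase 'a': 11→0 ⇒ 1;  out=∅∪out(1)=∅
  fail(21) 'bad': from fail(6)=1 chase 'd': 1→0 ⇒ 8;  out=∅∪out(8)={3}
  fail(4) 'aadd': from fail(3)=8 chase 'd': 8 ⇒ 9;  out={0}∪out(9)={0,3}
  fail(14) 'cbcc': from fail(13)=11 chase 'c': 11→0 ⇒ 11;  out=∅∪out(11)=∅
  fail(18) 'acac': from fail(17)=1 chase 'c': 1 ⇒ 16;  out=∅∪out(16)=∅
  fail(22) 'badb': from fail(21)=8 chase 'b': 8→0 ⇒ 5;  out=∅∪out(5)=∅
  fail(15) 'cbccb': from fail(14)=11 chase 'b': 11 ⇒ 12;  out={4}∪out(12)={4,7}
  fail(19) 'acaca': from fail(18)=16 chase 'a': 16 ⇒ 17;  out=∅∪out(17)=∅
  fail(23) 'badba': from fail(22)=5 chase 'a': 5 ⇒ 6;  out={6}∪out(6)={6}
  fail(20) 'acacad': from fail(19)=17 chase 'd': 17→1→0 ⇒ 8;  out={5}∪out(8)={3,5}

Text stream:
[0] read 'c'  n0⇒n11
[1] read 'd'  n11⇒n8 ·f  ** P3@[1:1]
[2] read 'c'  n8⇒n11 ·f
[3] read 'c'  n11⇒n11 ·f
[4] read 'b'  n11⇒n12  ** P7@[3:4]
[5] read 'd'  n12⇒n8 ·f  ** P3@[5:5]
[6] read 'b'  n8⇒n5 ·f
[7] read 'b'  n5⇒n5 ·f
[8] read 'a'  n5⇒n6
[9] read 'c'  n6⇒n7  ** P1@[7:9]
[10] read 'a'  n7⇒n17 ·f
[11] read 'c'  n17⇒n18
[12] read 'a'  n18⇒n19
[13] read 'd'  n19⇒n20  ** P3@[13:13],P5@[8:13]
[14] read 'b'  n20⇒n5 ·f
[15] read 'a'  n5⇒n6
[16] read 'd'  n6⇒n21  ** P3@[16:16]
[17] read 'b'  n21⇒n22
[18] read 'a'  n22⇒n23  ** P6@[14:18]
[19] read 'd'  n23⇒n21 ·f  ** P3@[19:19]
[20] read 'd'  n21⇒n9 ·f  ** P3@[20:20]
[21] read 'b'  n9⇒n10  ** P2@[19:21]
[22] read 'b'  n10⇒n5 ·f
[23] read 'd'  n5⇒n8 ·f  ** P3@[23:23]
[24] read 'b'  n8⇒n5 ·f
[25] read 'a'  n5⇒n6
[26] read 'd'  n6⇒n21  ** P3@[26:26]
[27] read 'b'  n21⇒n22
[28] read 'a'  n22⇒n23  ** P6@[24:28]
[29] read 'd'  n23⇒n21 ·f  ** P3@[29:29]
[30] read 'd'  n21⇒n9 ·f  ** P3@[30:30]
[31] read 'b'  n9⇒n10  ** P2@[29:31]
[32] read 'a'  n10⇒n6 ·f
[33] read 'c'  n6⇒n7  ** P1@[31:33]
[34] read 'c'  n7⇒n11 ·f
[35] read 'b'  n11⇒n12  ** P7@[34:35]
[36] read 'd'  n12⇒n8 ·f  ** P3@[36:36]
[37] read 'a'  n8⇒n1 ·f
[38] read 'c'  n1⇒n16
[39] read 'a'  n16⇒n17
[40] read 'c'  n17⇒n18
[41] read 'a'  n18⇒n19
[42] read 'd'  n19⇒n20  ** P3@[42:42],P5@[37:42]
[43] read 'c'  n20⇒n11 ·f
[44] read 'b'  n11⇒n12  ** P7@[43:44]
[45] read 'a'  n12⇒n6 ·f
[46] read 'b'  n6⇒n5 ·f
[47] read 'a'  n5⇒n6
[48] read 'c'  n6⇒n7  ** P1@[46:48]
[49] read 'a'  n7⇒n17 ·f
[50] read 'c'  n17⇒n18
[51] read 'a'  n18⇒n19
[52] read 'd'  n19⇒n20  ** P3@[52:52],P5@[47:52]
[53] read 'c'  n20⇒n11 ·f
[54] read 'b'  n11⇒n12  ** P7@[53:54]
[55] read 'b'  n12⇒n5 ·f
[56] read 'a'  n5⇒n6
[57] read 'a'  n6⇒n2 ·f
[58] read 'd'  n2⇒n3  ** P3@[58:58]
[59] read 'd'  n3⇒n4  ** P0@[56:59],P3@[59:59]
[60] read 'b'  n4⇒n10 ·f  ** P2@[58:60]

Matches: [[1,3],[4,7],[5,3],[9,1],[13,3],[13,5],[16,3],[18,6],[19,3],[20,3],[21,2],[23,3],[26,3],[28,6],[29,3],[30,3],[31,2],[33,1],[35,7],[36,3],[42,3],[42,5],[44,7],[48,1],[52,3],[52,5],[54,7],[58,3],[59,0],[59,3],[60,2]]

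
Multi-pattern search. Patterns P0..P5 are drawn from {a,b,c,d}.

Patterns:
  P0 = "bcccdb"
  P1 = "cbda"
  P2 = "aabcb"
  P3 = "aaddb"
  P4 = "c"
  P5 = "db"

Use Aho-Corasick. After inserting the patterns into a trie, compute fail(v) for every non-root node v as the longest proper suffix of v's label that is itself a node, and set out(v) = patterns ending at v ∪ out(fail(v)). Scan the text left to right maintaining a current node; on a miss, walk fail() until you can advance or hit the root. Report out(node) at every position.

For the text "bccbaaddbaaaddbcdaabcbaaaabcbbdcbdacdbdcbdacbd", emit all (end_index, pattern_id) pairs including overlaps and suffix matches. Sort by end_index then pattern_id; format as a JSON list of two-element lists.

Construct AC machine:
Trie (insert patterns):
  n0 'ε': a→11 b→1 c→7 d→19
  n1 'b': c→2
  n2 'bc': c→3
  n3 'bcc': c→4
  n4 'bccc': d→5
  n5 'bcccd': b→6
  n6 'bcccdb': ·  [P0 ends]
  n7 'c': b→8  [P4 ends]
  n8 'cb': d→9
  n9 'cbd': a→10
  n10 'cbda': ·  [P1 ends]
  n11 'a': a→12
  n12 'aa': b→13 d→16
  n13 'aab': c→14
  n14 'aabc': b→15
  n15 'aabcb': ·  [P2 ends]
  n16 'aad': d→17
  n17 'aadd': b→18
  n18 'aaddb': ·  [P3 ends]
  n19 'd': b→20
  n20 'db': ·  [P5 ends]

Failure links (BFS by depth):
  fail(1) 'b': from fail(0)=0 chase 'b': 0 ⇒ 0;  out=∅∪out(0)=∅
  fail(7) 'c': from fail(0)=0 chase 'c': 0 ⇒ 0;  out={4}∪out(0)={4}
  fail(11) 'a': from fail(0)=0 chase 'a': 0 ⇒ 0;  out=∅∪out(0)=∅
  fail(19) 'd': from fail(0)=0 chase 'd': 0 ⇒ 0;  out=∅∪out(0)=∅
  fail(2) 'bc': from fail(1)=0 chase 'c': 0 ⇒ 7;  out=∅∪out(7)={4}
  fail(8) 'cb': from fail(7)=0 chase 'b': 0 ⇒ 1;  out=∅∪out(1)=∅
  fail(12) 'aa': from fail(11)=0 chase 'a': 0 ⇒ 11;  out=∅∪out(11)=∅
  fail(20) 'db': from fail(19)=0 chase 'b': 0 ⇒ 1;  out={5}∪out(1)={5}
  fail(3) 'bcc': from fail(2)=7 chase 'c': 7→0 ⇒ 7;  out=∅∪out(7)={4}
  fail(9) 'cbd': from fail(8)=1 chase 'd': 1→0 ⇒ 19;  out=∅∪out(19)=∅
  fail(13) 'aab': from fail(12)=11 chase 'b': 11→0 ⇒ 1;  out=∅∪out(1)=∅
  fail(16) 'aad': from fail(12)=11 chase 'd': 11→0 ⇒ 19;  out=∅∪out(19)=∅
  fail(4) 'bccc': from fail(3)=7 chase 'c': 7→0 ⇒ 7;  out=∅∪out(7)={4}
  fail(10) 'cbda': from fail(9)=19 chase 'a': 19→0 ⇒ 11;  out={1}∪out(11)={1}
  fail(14) 'aabc': from fail(13)=1 chase 'c': 1 ⇒ 2;  out=∅∪out(2)={4}
  fail(17) 'aadd': from fail(16)=19 chase 'd': 19→0 ⇒ 19;  out=∅∪out(19)=∅
  fail(5) 'bcccd': from fail(4)=7 chase 'd': 7→0 ⇒ 19;  out=∅∪out(19)=∅
  fail(15) 'aabcb': from fail(14)=2 chase 'b': 2→7 ⇒ 8;  out={2}∪out(8)={2}
  fail(18) 'aaddb': from fail(17)=19 chase 'b': 19 ⇒ 20;  out={3}∪out(20)={3,5}
  fail(6) 'bcccdb': from fail(5)=19 chase 'b': 19 ⇒ 20;  out={0}∪out(20)={0,5}

Scan:
i=0 'b': node 0→1
i=1 'c': node 1→2  → match P4@[1:1]
i=2 'c': node 2→3  → match P4@[2:2]
i=3 'b': node 3→8 (fail-walked)
i=4 'a': node 8→11 (fail-walked)
i=5 'a': node 11→12
i=6 'd': node 12→16
i=7 'd': node 16→17
i=8 'b': node 17→18  → match P3@[4:8],P5@[7:8]
i=9 'a': node 18→11 (fail-walked)
i=10 'a': node 11→12
i=11 'a': node 12→12 (fail-walked)
i=12 'd': node 12→16
i=13 'd': node 16→17
i=14 'b': node 17→18  → match P3@[10:14],P5@[13:14]
i=15 'c': node 18→2 (fail-walked)  → match P4@[15:15]
i=16 'd': node 2→19 (fail-walked)
i=17 'a': node 19→11 (fail-walked)
i=18 'a': node 11→12
i=19 'b': node 12→13
i=20 'c': node 13→14  → match P4@[20:20]
i=21 'b': node 14→15  → match P2@[17:21]
i=22 'a': node 15→11 (fail-walked)
i=23 'a': node 11→12
i=24 'a': node 12→12 (fail-walked)
i=25 'a': node 12→12 (fail-walked)
i=26 'b': node 12→13
i=27 'c': node 13→14  → match P4@[27:27]
i=28 'b': node 14→15  → match P2@[24:28]
i=29 'b': node 15→1 (fail-walked)
i=30 'd': node 1→19 (fail-walked)
i=31 'c': node 19→7 (fail-walked)  → match P4@[31:31]
i=32 'b': node 7→8
i=33 'd': node 8→9
i=34 'a': node 9→10  → match P1@[31:34]
i=35 'c': node 10→7 (fail-walked)  → match P4@[35:35]
i=36 'd': node 7→19 (fail-walked)
i=37 'b': node 19→20  → match P5@[36:37]
i=38 'd': node 20→19 (fail-walked)
i=39 'c': node 19→7 (fail-walked)  → match P4@[39:39]
i=40 'b': node 7→8
i=41 'd': node 8→9
i=42 'a': node 9→10  → match P1@[39:42]
i=43 'c': node 10→7 (fail-walked)  → match P4@[43:43]
i=44 'b': node 7→8
i=45 'd': node 8→9

Matches: [[1,4],[2,4],[8,3],[8,5],[14,3],[14,5],[15,4],[20,4],[21,2],[27,4],[28,2],[31,4],[34,1],[35,4],[37,5],[39,4],[42,1],[43,4]]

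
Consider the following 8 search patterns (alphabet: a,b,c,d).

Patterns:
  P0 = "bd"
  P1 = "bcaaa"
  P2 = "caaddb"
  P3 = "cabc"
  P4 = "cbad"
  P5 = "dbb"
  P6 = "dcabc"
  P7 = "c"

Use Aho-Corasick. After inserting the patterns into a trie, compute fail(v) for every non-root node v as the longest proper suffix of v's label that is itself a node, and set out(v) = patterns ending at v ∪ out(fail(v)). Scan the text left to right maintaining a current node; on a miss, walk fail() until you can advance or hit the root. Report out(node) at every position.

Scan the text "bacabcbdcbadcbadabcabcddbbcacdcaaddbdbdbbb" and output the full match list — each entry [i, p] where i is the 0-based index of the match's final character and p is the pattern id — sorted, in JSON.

Build:
Trie (insert patterns):
  0='ε' goto b→1 c→7 d→18
  1='b' goto c→3 d→2
  2='bd' goto ·  ←P0
  3='bc' goto a→4
  4='bca' goto a→5
  5='bcaa' goto a→6
  6='bcaaa' goto ·  ←P1
  7='c' goto a→8 b→15  ←P7
  8='ca' goto a→9 b→13
  9='caa' goto d→10
  10='caad' goto d→11
  11='caadd' goto b→12
  12='caaddb' goto ·  ←P2
  13='cab' goto c→14
  14='cabc' goto ·  ←P3
  15='cb' goto a→16
  16='cba' goto d→17
  17='cbad' goto ·  ←P4
  18='d' goto b→19 c→21
  19='db' goto b→20
  20='dbb' goto ·  ←P5
  21='dc' goto a→22
  22='dca' goto b→23
  23='dcab' goto c→24
  24='dcabc' goto ·  ←P6

BFS fail/out derivation:
  n1('b'): parent n0 fail=0; on 'b' 0 → fail=0;  out ∅∪∅=∅
  n7('c'): parent n0 fail=0; on 'c' 0 → fail=0;  out {7}∪∅={7}
  n18('d'): parent n0 fail=0; on 'd' 0 → fail=0;  out ∅∪∅=∅
  n2('bd'): parent n1 fail=0; on 'd' 0 → fail=18;  out {0}∪∅={0}
  n3('bc'): parent n1 fail=0; on 'c' 0 → fail=7;  out ∅∪{7}={7}
  n8('ca'): parent n7 fail=0; on 'a' 0 → fail=0;  out ∅∪∅=∅
  n15('cb'): parent n7 fail=0; on 'b' 0 → fail=1;  out ∅∪∅=∅
  n19('db'): parent n18 fail=0; on 'b' 0 → fail=1;  out ∅∪∅=∅
  n21('dc'): parent n18 fail=0; on 'c' 0 → fail=7;  out ∅∪{7}={7}
  n4('bca'): parent n3 fail=7; on 'a' 7 → fail=8;  out ∅∪∅=∅
  n9('caa'): parent n8 fail=0; on 'a' 0 → fail=0;  out ∅∪∅=∅
  n13('cab'): parent n8 fail=0; on 'b' 0 → fail=1;  out ∅∪∅=∅
  n16('cba'): parent n15 fail=1; on 'a' 1→0 → fail=0;  out ∅∪∅=∅
  n20('dbb'): parent n19 fail=1; on 'b' 1→0 → fail=1;  out {5}∪∅={5}
  n22('dca'): parent n21 fail=7; on 'a' 7 → fail=8;  out ∅∪∅=∅
  n5('bcaa'): parent n4 fail=8; on 'a' 8 → fail=9;  out ∅∪∅=∅
  n10('caad'): parent n9 fail=0; on 'd' 0 → fail=18;  out ∅∪∅=∅
  n14('cabc'): parent n13 fail=1; on 'c' 1 → fail=3;  out {3}∪{7}={3,7}
  n17('cbad'): parent n16 fail=0; on 'd' 0 → fail=18;  out {4}∪∅={4}
  n23('dcab'): parent n22 fail=8; on 'b' 8 → fail=13;  out ∅∪∅=∅
  n6('bcaaa'): parent n5 fail=9; on 'a' 9→0 → fail=0;  out {1}∪∅={1}
  n11('caadd'): parent n10 fail=18; on 'd' 18→0 → fail=18;  out ∅∪∅=∅
  n24('dcabc'): parent n23 fail=13; on 'c' 13 → fail=14;  out {6}∪{3,7}={3,6,7}
  n12('caaddb'): parent n11 fail=18; on 'b' 18 → fail=19;  out {2}∪∅={2}

Run:
i=0 'b': node 0→1
i=1 'a': node 1→0 (fail-walked)
i=2 'c': node 0→7  ** P7@[2:2]
i=3 'a': node 7→8
i=4 'b': node 8→13
i=5 'c': node 13→14  ** P3@[2:5],P7@[5:5]
i=6 'b': node 14→15 (fail-walked)
i=7 'd': node 15→2 (fail-walked)  ** P0@[6:7]
i=8 'c': node 2→21 (fail-walked)  ** P7@[8:8]
i=9 'b': node 21→15 (fail-walked)
i=10 'a': node 15→16
i=11 'd': node 16→17  ** P4@[8:11]
i=12 'c': node 17→21 (fail-walked)  ** P7@[12:12]
i=13 'b': node 21→15 (fail-walked)
i=14 'a': node 15→16
i=15 'd': node 16→17  ** P4@[12:15]
i=16 'a': node 17→0 (fail-walked)
i=17 'b': node 0→1
i=18 'c': node 1→3  ** P7@[18:18]
i=19 'a': node 3→4
i=20 'b': node 4→13 (fail-walked)
i=21 'c': node 13→14  ** P3@[18:21],P7@[21:21]
i=22 'd': node 14→18 (fail-walked)
i=23 'd': node 18→18 (fail-walked)
i=24 'b': node 18→19
i=25 'b': node 19→20  ** P5@[23:25]
i=26 'c': node 20→3 (fail-walked)  ** P7@[26:26]
i=27 'a': node 3→4
i=28 'c': node 4→7 (fail-walked)  ** P7@[28:28]
i=29 'd': node 7→18 (fail-walked)
i=30 'c': node 18→21  ** P7@[30:30]
i=31 'a': node 21→22
i=32 'a': node 22→9 (fail-walked)
i=33 'd': node 9→10
i=34 'd': node 10→11
i=35 'b': node 11→12  ** P2@[30:35]
i=36 'd': node 12→2 (fail-walked)  ** P0@[35:36]
i=37 'b': node 2→19 (fail-walked)
i=38 'd': node 19→2 (fail-walked)  ** P0@[37:38]
i=39 'b': node 2→19 (fail-walked)
i=40 'b': node 19→20  ** P5@[38:40]
i=41 'b': node 20→1 (fail-walked)

All matches (sorted): [[2,7],[5,3],[5,7],[7,0],[8,7],[11,4],[12,7],[15,4],[18,7],[21,3],[21,7],[25,5],[26,7],[28,7],[30,7],[35,2],[36,0],[38,0],[40,5]]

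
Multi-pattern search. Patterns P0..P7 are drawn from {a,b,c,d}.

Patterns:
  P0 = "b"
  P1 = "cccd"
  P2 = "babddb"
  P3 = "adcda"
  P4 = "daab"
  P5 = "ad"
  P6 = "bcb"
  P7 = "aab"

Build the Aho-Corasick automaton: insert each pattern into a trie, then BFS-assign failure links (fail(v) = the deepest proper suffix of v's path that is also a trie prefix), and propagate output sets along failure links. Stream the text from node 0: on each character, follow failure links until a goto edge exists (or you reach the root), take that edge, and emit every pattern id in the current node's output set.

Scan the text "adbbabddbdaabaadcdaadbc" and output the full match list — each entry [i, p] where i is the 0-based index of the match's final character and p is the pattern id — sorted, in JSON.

Build automaton:
Trie (insert patterns):
  n0 'ε': a→11 b→1 c→2 d→16
  n1 'b': a→6 c→20  [P0 ends]
  n2 'c': c→3
  n3 'cc': c→4
  n4 'ccc': d→5
  n5 'cccd': ·  [P1 ends]
  n6 'ba': b→7
  n7 'bab': d→8
  n8 'babd': d→9
  n9 'babdd': b→10
  n10 'babddb': ·  [P2 ends]
  n11 'a': a→22 d→12
  n12 'ad': c→13  [P5 ends]
  n13 'adc': d→14
  n14 'adcd': a→15
  n15 'adcda': ·  [P3 ends]
  n16 'd': a→17
  n17 'da': a→18
  n18 'daa': b→19
  n19 'daab': ·  [P4 ends]
  n20 'bc': b→21
  n21 'bcb': ·  [P6 ends]
  n22 'aa': b→23
  n23 'aab': ·  [P7 ends]

BFS fail/out derivation:
  n1('b'): parent n0 fail=0; on 'b' 0 → fail=0;  out {0}∪∅={0}
  n2('c'): parent n0 fail=0; on 'c' 0 → fail=0;  out ∅∪∅=∅
  n11('a'): parent n0 fail=0; on 'a' 0 → fail=0;  out ∅∪∅=∅
  n16('d'): parent n0 fail=0; on 'd' 0 → fail=0;  out ∅∪∅=∅
  n3('cc'): parent n2 fail=0; on 'c' 0 → fail=2;  out ∅∪∅=∅
  n6('ba'): parent n1 fail=0; on 'a' 0 → fail=11;  out ∅∪∅=∅
  n12('ad'): parent n11 fail=0; on 'd' 0 → fail=16;  out {5}∪∅={5}
  n17('da'): parent n16 fail=0; on 'a' 0 → fail=11;  out ∅∪∅=∅
  n20('bc'): parent n1 fail=0; on 'c' 0 → fail=2;  out ∅∪∅=∅
  n22('aa'): parent n11 fail=0; on 'a' 0 → fail=11;  out ∅∪∅=∅
  n4('ccc'): parent n3 fail=2; on 'c' 2 → fail=3;  out ∅∪∅=∅
  n7('bab'): parent n6 fail=11; on 'b' 11→0 → fail=1;  out ∅∪{0}={0}
  n13('adc'): parent n12 fail=16; on 'c' 16→0 → fail=2;  out ∅∪∅=∅
  n18('daa'): parent n17 fail=11; on 'a' 11 → fail=22;  out ∅∪∅=∅
  n21('bcb'): parent n20 fail=2; on 'b' 2→0 → fail=1;  out {6}∪{0}={0,6}
  n23('aab'): parent n22 fail=11; on 'b' 11→0 → fail=1;  out {7}∪{0}={0,7}
  n5('cccd'): parent n4 fail=3; on 'd' 3→2→0 → fail=16;  out {1}∪∅={1}
  n8('babd'): parent n7 fail=1; on 'd' 1→0 → fail=16;  out ∅∪∅=∅
  n14('adcd'): parent n13 fail=2; on 'd' 2→0 → fail=16;  out ∅∪∅=∅
  n19('daab'): parent n18 fail=22; on 'b' 22 → fail=23;  out {4}∪{0,7}={0,4,7}
  n9('babdd'): parent n8 fail=16; on 'd' 16→0 → fail=16;  out ∅∪∅=∅
  n15('adcda'): parent n14 fail=16; on 'a' 16 → fail=17;  out {3}∪∅={3}
  n10('babddb'): parent n9 fail=16; on 'b' 16→0 → fail=1;  out {2}∪{0}={0,2}

Text stream:
pos 0 'a': at 11
pos 1 'd': at 12  ** P5@[0:1]
pos 2 'b': at 1 ·f  ** P0@[2:2]
pos 3 'b': at 1 ·f  ** P0@[3:3]
pos 4 'a': at 6
pos 5 'b': at 7  ** P0@[5:5]
pos 6 'd': at 8
pos 7 'd': at 9
pos 8 'b': at 10  ** P0@[8:8],P2@[3:8]
pos 9 'd': at 16 ·f
pos 10 'a': at 17
pos 11 'a': at 18
pos 12 'b': at 19  ** P0@[12:12],P4@[9:12],P7@[10:12]
pos 13 'a': at 6 ·f
pos 14 'a': at 22 ·f
pos 15 'd': at 12 ·f  ** P5@[14:15]
pos 16 'c': at 13
pos 17 'd': at 14
pos 18 'a': at 15  ** P3@[14:18]
pos 19 'a': at 18 ·f
pos 20 'd': at 12 ·f  ** P5@[19:20]
pos 21 'b': at 1 ·f  ** P0@[21:21]
pos 22 'c': at 20

Matches: [[1,5],[2,0],[3,0],[5,0],[8,0],[8,2],[12,0],[12,4],[12,7],[15,5],[18,3],[20,5],[21,0]]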